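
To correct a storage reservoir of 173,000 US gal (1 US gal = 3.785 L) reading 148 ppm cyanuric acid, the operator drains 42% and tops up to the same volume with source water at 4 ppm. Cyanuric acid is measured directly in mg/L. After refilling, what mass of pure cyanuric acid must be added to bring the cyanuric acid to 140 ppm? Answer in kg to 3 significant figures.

34.4 kg

Volume: 173,000 US gal × 3.785 L/gal = 654,805 L.
After draining 42% and refilling: 148 × 0.58 + 4 × 0.42 = 87.52 ppm.
Deficit to target: 140 − 87.52 = 52.48 mg/L.
Mass: 52.48 mg/L × 654,805 L = 34,360 g cyanuric acid.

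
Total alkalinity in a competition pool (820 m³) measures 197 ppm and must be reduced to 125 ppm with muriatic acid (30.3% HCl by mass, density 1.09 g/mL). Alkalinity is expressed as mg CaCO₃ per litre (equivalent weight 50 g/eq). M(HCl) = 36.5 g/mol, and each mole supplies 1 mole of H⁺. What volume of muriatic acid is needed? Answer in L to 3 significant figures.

130 L

Volume: 820 m³ = 820,000 L.
Alkalinity to neutralize: (197 − 125) = 72 mg/L as CaCO₃ × 820,000 L = 59,040 g as CaCO₃.
Equivalents of H⁺ required: 59,040 ÷ 50 g/eq = 1181 eq = 1181 mol HCl.
Mass of HCl: 1181 × 36.5 = 43,100 g.
Mass of 30.3% solution: 43,100 / 0.303 = 142,200 g.
Volume: 142,200 g ÷ 1.09 g/mL = 130,500 mL.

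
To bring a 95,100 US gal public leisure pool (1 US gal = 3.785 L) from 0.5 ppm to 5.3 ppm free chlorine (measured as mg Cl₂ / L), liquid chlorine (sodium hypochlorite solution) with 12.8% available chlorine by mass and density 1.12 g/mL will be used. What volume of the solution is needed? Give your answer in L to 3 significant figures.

12.1 L

Volume: 95,100 US gal × 3.785 L/gal = 359,954 L.
Chlorine deficit: 5.3 − 0.5 = 4.8 ppm = 4.8 mg/L as Cl₂.
Cl₂ equivalent needed: 4.8 mg/L × 359,954 L = 1,728,000 mg = 1728 g.
Product at 12.8% available chlorine: 1728 / 0.128 = 13,500 g.
Volume at density 1.12 g/mL: 13,500 g ÷ 1.12 g/mL = 12,050 mL.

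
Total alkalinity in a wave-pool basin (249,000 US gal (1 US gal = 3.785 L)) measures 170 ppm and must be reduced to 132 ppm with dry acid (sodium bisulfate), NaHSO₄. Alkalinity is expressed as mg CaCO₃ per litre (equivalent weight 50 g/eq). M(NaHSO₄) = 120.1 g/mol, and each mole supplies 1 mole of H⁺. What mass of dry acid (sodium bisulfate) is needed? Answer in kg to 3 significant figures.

Volume: 249,000 US gal × 3.785 L/gal = 942,465 L.
Alkalinity to neutralize: (170 − 132) = 38 mg/L as CaCO₃ × 942,465 L = 35,810 g as CaCO₃.
Equivalents of H⁺ required: 35,810 ÷ 50 g/eq = 716.3 eq = 716.3 mol NaHSO₄.
Mass of NaHSO₄: 716.3 × 120.1 = 86,020 g.

86.0 kg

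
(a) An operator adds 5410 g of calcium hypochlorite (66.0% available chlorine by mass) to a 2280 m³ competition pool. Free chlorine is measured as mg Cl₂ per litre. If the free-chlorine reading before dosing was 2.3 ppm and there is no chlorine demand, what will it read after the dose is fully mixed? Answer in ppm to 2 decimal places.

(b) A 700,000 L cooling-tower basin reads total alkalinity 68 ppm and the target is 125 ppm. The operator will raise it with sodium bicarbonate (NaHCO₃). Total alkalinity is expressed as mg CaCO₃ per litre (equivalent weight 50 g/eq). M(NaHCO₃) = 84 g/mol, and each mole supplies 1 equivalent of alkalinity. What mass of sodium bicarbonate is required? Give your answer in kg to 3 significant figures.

(a) 3.87 ppm; (b) 67.0 kg

(a) Volume: 2280 m³ = 2,280,000 L.
(a) Available chlorine delivered: 5410 g × 0.66 = 3571 g as Cl₂.
(a) Concentration rise: 3571 g / 2,280,000 L = 1.566 mg/L = 1.57 ppm.
(a) Final FC: 2.3 + 1.57 = 3.87 ppm.

(b) Alkalinity to add: (125 − 68) = 57 mg/L as CaCO₃ × 700,000 L = 39,900 g as CaCO₃.
(b) Equivalents: 39,900 g ÷ 50 g/eq = 798 eq.
(b) NaHCO₃ supplies 1 eq per mole → 798 mol.
(b) Mass: 798 mol × 84 g/mol = 67,030 g.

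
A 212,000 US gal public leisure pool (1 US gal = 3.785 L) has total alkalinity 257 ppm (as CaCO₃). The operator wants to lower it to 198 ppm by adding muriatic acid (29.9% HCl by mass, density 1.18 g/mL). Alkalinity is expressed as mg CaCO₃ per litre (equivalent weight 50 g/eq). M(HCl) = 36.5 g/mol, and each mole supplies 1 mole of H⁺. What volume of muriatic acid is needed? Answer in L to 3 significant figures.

98.0 L

Volume: 212,000 US gal × 3.785 L/gal = 802,420 L.
Alkalinity to neutralize: (257 − 198) = 59 mg/L as CaCO₃ × 802,420 L = 47,340 g as CaCO₃.
Equivalents of H⁺ required: 47,340 ÷ 50 g/eq = 946.9 eq = 946.9 mol HCl.
Mass of HCl: 946.9 × 36.5 = 34,560 g.
Mass of 29.9% solution: 34,560 / 0.299 = 115,600 g.
Volume: 115,600 g ÷ 1.18 g/mL = 97,950 mL.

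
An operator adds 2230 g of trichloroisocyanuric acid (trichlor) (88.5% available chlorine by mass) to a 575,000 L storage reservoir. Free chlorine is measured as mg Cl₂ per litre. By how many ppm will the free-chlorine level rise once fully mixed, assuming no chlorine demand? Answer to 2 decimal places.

3.43 ppm

Available chlorine delivered: 2230 g × 0.885 = 1974 g as Cl₂.
Concentration rise: 1974 g / 575,000 L = 3.432 mg/L = 3.43 ppm.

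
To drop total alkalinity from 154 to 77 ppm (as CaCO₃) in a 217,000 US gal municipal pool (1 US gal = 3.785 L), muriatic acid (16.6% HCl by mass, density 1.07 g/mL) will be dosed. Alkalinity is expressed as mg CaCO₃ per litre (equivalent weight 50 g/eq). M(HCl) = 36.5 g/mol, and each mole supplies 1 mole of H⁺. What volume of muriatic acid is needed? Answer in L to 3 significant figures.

Volume: 217,000 US gal × 3.785 L/gal = 821,345 L.
Alkalinity to neutralize: (154 − 77) = 77 mg/L as CaCO₃ × 821,345 L = 63,240 g as CaCO₃.
Equivalents of H⁺ required: 63,240 ÷ 50 g/eq = 1265 eq = 1265 mol HCl.
Mass of HCl: 1265 × 36.5 = 46,170 g.
Mass of 16.6% solution: 46,170 / 0.166 = 278,100 g.
Volume: 278,100 g ÷ 1.07 g/mL = 259,900 mL.

260 L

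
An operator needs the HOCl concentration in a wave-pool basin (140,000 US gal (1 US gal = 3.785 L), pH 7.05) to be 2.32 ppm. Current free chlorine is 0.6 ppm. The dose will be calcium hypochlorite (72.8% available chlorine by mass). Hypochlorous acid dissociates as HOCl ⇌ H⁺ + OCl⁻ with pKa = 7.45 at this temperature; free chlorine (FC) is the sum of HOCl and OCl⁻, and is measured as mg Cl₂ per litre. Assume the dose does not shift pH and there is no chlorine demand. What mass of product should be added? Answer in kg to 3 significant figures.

1.92 kg

Volume: 140,000 US gal × 3.785 L/gal = 529,900 L.
[OCl⁻]/[HOCl] = 10^(pH − pKa) = 10^(7.05 − 7.45) = 0.3981; fraction as HOCl = 1/(1 + 0.3981) = 0.7153.
Free chlorine required for 2.32 ppm HOCl: 2.32 / 0.7153 = 3.244 ppm.
FC to add: 3.244 − 0.6 = 2.644 mg/L as Cl₂.
Cl₂ equivalent: 2.644 mg/L × 529,900 L = 1401 g.
Product at 72.8% available Cl: 1401 / 0.728 = 1924 g.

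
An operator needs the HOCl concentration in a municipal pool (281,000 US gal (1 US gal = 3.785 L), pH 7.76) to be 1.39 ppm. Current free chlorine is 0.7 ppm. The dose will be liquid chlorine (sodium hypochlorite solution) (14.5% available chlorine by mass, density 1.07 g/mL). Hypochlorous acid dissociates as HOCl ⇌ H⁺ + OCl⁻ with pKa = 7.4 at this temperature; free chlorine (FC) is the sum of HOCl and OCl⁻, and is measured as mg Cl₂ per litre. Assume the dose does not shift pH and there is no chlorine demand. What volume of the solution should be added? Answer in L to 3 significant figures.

Volume: 281,000 US gal × 3.785 L/gal = 1,063,585 L.
[OCl⁻]/[HOCl] = 10^(pH − pKa) = 10^(7.76 − 7.4) = 2.291; fraction as HOCl = 1/(1 + 2.291) = 0.3039.
Free chlorine required for 1.39 ppm HOCl: 1.39 / 0.3039 = 4.574 ppm.
FC to add: 4.574 − 0.7 = 3.874 mg/L as Cl₂.
Cl₂ equivalent: 3.874 mg/L × 1,063,585 L = 4121 g.
Product at 14.5% available Cl: 4121 / 0.145 = 28,420 g.
Volume: 28,420 g ÷ 1.07 g/mL = 26,560 mL.

26.6 L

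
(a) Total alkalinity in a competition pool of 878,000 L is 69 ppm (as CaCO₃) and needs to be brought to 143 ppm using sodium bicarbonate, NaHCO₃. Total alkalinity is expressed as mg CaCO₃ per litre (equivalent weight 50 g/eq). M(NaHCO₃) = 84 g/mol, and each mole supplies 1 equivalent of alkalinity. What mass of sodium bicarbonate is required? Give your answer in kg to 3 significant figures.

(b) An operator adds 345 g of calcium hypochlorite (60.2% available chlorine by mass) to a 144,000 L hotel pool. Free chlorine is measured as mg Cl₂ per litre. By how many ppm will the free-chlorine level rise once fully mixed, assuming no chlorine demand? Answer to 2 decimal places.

(a) Alkalinity to add: (143 − 69) = 74 mg/L as CaCO₃ × 878,000 L = 64,970 g as CaCO₃.
(a) Equivalents: 64,970 g ÷ 50 g/eq = 1299 eq.
(a) NaHCO₃ supplies 1 eq per mole → 1299 mol.
(a) Mass: 1299 mol × 84 g/mol = 109,200 g.

(b) Available chlorine delivered: 345 g × 0.602 = 207.7 g as Cl₂.
(b) Concentration rise: 207.7 g / 144,000 L = 1.442 mg/L = 1.44 ppm.

(a) 109 kg; (b) 1.44 ppm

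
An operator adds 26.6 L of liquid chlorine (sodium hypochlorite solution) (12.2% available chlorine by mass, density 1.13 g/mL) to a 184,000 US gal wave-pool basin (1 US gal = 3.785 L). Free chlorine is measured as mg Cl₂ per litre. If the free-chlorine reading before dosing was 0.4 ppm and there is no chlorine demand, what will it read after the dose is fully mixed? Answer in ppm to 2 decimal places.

5.67 ppm

Volume: 184,000 US gal × 3.785 L/gal = 696,440 L.
Mass of solution: 26.6 L × 1000 mL/L × 1.13 g/mL = 30,060 g.
Available chlorine delivered: 30,060 g × 0.122 = 3667 g as Cl₂.
Concentration rise: 3667 g / 696,440 L = 5.265 mg/L = 5.27 ppm.
Final FC: 0.4 + 5.27 = 5.67 ppm.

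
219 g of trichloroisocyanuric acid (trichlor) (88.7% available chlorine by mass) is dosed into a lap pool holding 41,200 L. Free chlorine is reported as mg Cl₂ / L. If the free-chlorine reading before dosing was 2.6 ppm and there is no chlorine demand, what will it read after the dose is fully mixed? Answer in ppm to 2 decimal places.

7.31 ppm

Available chlorine delivered: 219 g × 0.887 = 194.3 g as Cl₂.
Concentration rise: 194.3 g / 41,200 L = 4.715 mg/L = 4.71 ppm.
Final FC: 2.6 + 4.71 = 7.31 ppm.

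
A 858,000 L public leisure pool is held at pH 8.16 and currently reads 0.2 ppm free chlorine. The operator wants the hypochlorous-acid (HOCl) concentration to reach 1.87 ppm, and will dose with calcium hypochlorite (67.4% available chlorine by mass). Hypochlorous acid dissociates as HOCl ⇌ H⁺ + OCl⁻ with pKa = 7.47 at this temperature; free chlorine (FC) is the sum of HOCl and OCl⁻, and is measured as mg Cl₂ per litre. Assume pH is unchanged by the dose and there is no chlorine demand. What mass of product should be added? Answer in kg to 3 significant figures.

[OCl⁻]/[HOCl] = 10^(pH − pKa) = 10^(8.16 − 7.47) = 4.898; fraction as HOCl = 1/(1 + 4.898) = 0.1696.
Free chlorine required for 1.87 ppm HOCl: 1.87 / 0.1696 = 11.03 ppm.
FC to add: 11.03 − 0.2 = 10.83 mg/L as Cl₂.
Cl₂ equivalent: 10.83 mg/L × 858,000 L = 9291 g.
Product at 67.4% available Cl: 9291 / 0.674 = 13,790 g.

13.8 kg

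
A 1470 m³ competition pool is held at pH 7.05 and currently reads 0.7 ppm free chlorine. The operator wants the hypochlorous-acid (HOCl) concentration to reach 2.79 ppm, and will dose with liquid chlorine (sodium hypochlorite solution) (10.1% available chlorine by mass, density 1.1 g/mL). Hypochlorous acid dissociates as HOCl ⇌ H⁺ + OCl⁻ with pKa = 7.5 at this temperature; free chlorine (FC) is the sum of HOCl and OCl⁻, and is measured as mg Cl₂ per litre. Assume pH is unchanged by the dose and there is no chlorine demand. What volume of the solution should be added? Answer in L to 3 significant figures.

40.8 L

Volume: 1470 m³ = 1,470,000 L.
[OCl⁻]/[HOCl] = 10^(pH − pKa) = 10^(7.05 − 7.5) = 0.3548; fraction as HOCl = 1/(1 + 0.3548) = 0.7381.
Free chlorine required for 2.79 ppm HOCl: 2.79 / 0.7381 = 3.78 ppm.
FC to add: 3.78 − 0.7 = 3.08 mg/L as Cl₂.
Cl₂ equivalent: 3.08 mg/L × 1,470,000 L = 4527 g.
Product at 10.1% available Cl: 4527 / 0.101 = 44,830 g.
Volume: 44,830 g ÷ 1.1 g/mL = 40,750 mL.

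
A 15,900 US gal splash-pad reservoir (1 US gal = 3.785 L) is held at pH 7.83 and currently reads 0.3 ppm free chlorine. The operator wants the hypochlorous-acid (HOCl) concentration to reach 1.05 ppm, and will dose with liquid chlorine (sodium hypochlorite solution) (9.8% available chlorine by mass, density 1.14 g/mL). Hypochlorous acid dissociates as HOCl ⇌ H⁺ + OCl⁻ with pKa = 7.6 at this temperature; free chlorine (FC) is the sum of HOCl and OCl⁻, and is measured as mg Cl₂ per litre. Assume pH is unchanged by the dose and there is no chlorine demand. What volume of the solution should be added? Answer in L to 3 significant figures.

Volume: 15,900 US gal × 3.785 L/gal = 60,182 L.
[OCl⁻]/[HOCl] = 10^(pH − pKa) = 10^(7.83 − 7.6) = 1.698; fraction as HOCl = 1/(1 + 1.698) = 0.3706.
Free chlorine required for 1.05 ppm HOCl: 1.05 / 0.3706 = 2.833 ppm.
FC to add: 2.833 − 0.3 = 2.533 mg/L as Cl₂.
Cl₂ equivalent: 2.533 mg/L × 60,182 L = 152.4 g.
Product at 9.8% available Cl: 152.4 / 0.098 = 1556 g.
Volume: 1556 g ÷ 1.14 g/mL = 1365 mL.

1.36 L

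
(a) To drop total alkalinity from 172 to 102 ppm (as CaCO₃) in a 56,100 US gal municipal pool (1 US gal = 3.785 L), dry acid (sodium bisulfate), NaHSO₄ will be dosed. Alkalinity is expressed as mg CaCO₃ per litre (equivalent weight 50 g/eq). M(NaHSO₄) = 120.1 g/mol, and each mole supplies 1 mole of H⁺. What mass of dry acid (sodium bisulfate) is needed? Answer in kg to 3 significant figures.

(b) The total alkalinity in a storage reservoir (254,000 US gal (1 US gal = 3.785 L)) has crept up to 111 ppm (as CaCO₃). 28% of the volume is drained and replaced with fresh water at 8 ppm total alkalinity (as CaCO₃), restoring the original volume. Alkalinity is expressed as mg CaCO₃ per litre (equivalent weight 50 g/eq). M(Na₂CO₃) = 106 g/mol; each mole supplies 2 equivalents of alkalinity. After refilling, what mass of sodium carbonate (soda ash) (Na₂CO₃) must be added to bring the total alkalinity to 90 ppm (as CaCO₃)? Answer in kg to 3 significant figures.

(a) 35.7 kg; (b) 7.99 kg

(a) Volume: 56,100 US gal × 3.785 L/gal = 212,338 L.
(a) Alkalinity to neutralize: (172 − 102) = 70 mg/L as CaCO₃ × 212,338 L = 14,860 g as CaCO₃.
(a) Equivalents of H⁺ required: 14,860 ÷ 50 g/eq = 297.3 eq = 297.3 mol NaHSO₄.
(a) Mass of NaHSO₄: 297.3 × 120.1 = 35,700 g.

(b) Volume: 254,000 US gal × 3.785 L/gal = 961,390 L.
(b) After draining 28% and refilling: 111 × 0.72 + 8 × 0.28 = 82.16 ppm.
(b) Deficit to target: 90 − 82.16 = 7.84 mg/L.
(b) As CaCO₃: 7.84 mg/L × 961,390 L = 7537 g; ÷ 50 g/eq ÷ 2 = 75.37 mol Na₂CO₃.
(b) Mass: 75.37 × 106 = 7990 g.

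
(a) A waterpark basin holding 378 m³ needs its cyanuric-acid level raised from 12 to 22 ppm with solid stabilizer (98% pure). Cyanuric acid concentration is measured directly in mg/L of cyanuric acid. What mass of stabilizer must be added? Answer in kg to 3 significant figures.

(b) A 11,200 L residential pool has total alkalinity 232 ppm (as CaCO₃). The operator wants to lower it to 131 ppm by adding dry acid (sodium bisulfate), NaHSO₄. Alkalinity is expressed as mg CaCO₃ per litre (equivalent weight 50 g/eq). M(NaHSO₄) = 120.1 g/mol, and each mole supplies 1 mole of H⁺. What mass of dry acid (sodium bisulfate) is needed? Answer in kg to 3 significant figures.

(a) 3.86 kg; (b) 2.72 kg

(a) Volume: 378 m³ = 378,000 L.
(a) CYA to add: (22 − 12) = 10 mg/L × 378,000 L = 3780 g cyanuric acid.
(a) At 98% purity: 3780 / 0.98 = 3857 g product.

(b) Alkalinity to neutralize: (232 − 131) = 101 mg/L as CaCO₃ × 11,200 L = 1131 g as CaCO₃.
(b) Equivalents of H⁺ required: 1131 ÷ 50 g/eq = 22.62 eq = 22.62 mol NaHSO₄.
(b) Mass of NaHSO₄: 22.62 × 120.1 = 2717 g.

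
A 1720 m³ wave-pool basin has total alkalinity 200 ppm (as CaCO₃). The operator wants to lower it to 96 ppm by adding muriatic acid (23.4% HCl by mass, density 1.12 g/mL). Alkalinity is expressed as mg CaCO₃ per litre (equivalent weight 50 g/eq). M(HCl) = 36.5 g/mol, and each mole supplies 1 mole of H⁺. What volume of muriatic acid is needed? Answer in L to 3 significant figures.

498 L

Volume: 1720 m³ = 1,720,000 L.
Alkalinity to neutralize: (200 − 96) = 104 mg/L as CaCO₃ × 1,720,000 L = 178,900 g as CaCO₃.
Equivalents of H⁺ required: 178,900 ÷ 50 g/eq = 3578 eq = 3578 mol HCl.
Mass of HCl: 3578 × 36.5 = 130,600 g.
Mass of 23.4% solution: 130,600 / 0.234 = 558,000 g.
Volume: 558,000 g ÷ 1.12 g/mL = 498,300 mL.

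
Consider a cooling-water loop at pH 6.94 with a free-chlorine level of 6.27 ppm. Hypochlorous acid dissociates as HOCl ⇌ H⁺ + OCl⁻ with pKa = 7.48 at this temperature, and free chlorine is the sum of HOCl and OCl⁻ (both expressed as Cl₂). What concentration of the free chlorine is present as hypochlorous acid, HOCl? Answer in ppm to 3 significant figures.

[OCl⁻]/[HOCl] = 10^(pH − pKa) = 10^(6.94 − 7.48) = 10^-0.54 = 0.2884.
Fraction as HOCl = 1 / (1 + 0.2884) = 0.7762.
HOCl = 0.7762 × 6.27 ppm = 4.866 ppm.

4.87 ppm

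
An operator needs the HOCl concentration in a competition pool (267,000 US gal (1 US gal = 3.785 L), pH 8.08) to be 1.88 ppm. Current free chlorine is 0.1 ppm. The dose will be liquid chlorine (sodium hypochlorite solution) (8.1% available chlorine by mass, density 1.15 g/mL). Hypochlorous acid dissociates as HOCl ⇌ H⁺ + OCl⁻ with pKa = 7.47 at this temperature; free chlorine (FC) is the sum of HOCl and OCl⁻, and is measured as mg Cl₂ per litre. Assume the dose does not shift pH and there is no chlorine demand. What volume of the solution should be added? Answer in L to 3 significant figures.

102 L

Volume: 267,000 US gal × 3.785 L/gal = 1,010,595 L.
[OCl⁻]/[HOCl] = 10^(pH − pKa) = 10^(8.08 − 7.47) = 4.074; fraction as HOCl = 1/(1 + 4.074) = 0.1971.
Free chlorine required for 1.88 ppm HOCl: 1.88 / 0.1971 = 9.539 ppm.
FC to add: 9.539 − 0.1 = 9.439 mg/L as Cl₂.
Cl₂ equivalent: 9.439 mg/L × 1,010,595 L = 9539 g.
Product at 8.1% available Cl: 9539 / 0.081 = 117,800 g.
Volume: 117,800 g ÷ 1.15 g/mL = 102,400 mL.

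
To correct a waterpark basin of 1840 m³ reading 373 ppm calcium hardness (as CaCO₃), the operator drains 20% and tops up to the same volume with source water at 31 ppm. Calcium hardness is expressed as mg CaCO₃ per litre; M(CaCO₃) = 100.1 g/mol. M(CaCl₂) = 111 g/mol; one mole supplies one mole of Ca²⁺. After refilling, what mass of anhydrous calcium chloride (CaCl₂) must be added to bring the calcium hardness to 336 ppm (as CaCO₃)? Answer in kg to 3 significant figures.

Volume: 1840 m³ = 1,840,000 L.
After draining 20% and refilling: 373 × 0.80 + 31 × 0.20 = 304.6 ppm.
Deficit to target: 336 − 304.6 = 31.4 mg/L.
As CaCO₃: 31.4 mg/L × 1,840,000 L = 57,780 g; ÷ 100.1 = 577.2 mol Ca²⁺.
Mass: 577.2 × 111 = 64,070 g.

64.1 kg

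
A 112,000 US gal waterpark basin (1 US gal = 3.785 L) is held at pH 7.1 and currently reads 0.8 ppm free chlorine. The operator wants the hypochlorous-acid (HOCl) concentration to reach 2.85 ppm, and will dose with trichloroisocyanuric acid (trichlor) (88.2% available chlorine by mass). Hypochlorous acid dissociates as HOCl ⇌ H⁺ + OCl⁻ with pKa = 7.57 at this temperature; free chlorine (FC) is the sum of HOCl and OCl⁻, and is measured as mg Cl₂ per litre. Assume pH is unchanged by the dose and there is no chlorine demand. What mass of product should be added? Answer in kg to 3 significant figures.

1.45 kg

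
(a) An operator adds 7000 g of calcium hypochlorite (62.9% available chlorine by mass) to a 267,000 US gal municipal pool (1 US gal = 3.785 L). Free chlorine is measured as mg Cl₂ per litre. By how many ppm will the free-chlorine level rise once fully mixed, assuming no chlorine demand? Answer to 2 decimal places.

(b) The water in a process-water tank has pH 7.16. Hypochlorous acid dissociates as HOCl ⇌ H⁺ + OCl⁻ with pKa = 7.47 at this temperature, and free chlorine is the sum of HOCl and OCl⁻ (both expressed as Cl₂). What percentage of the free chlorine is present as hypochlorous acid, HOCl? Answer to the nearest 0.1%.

(a) 4.36 ppm; (b) 67.1%

(a) Volume: 267,000 US gal × 3.785 L/gal = 1,010,595 L.
(a) Available chlorine delivered: 7000 g × 0.629 = 4403 g as Cl₂.
(a) Concentration rise: 4403 g / 1,010,595 L = 4.357 mg/L = 4.36 ppm.

(b) [OCl⁻]/[HOCl] = 10^(pH − pKa) = 10^(7.16 − 7.47) = 10^-0.31 = 0.4898.
(b) Fraction as HOCl = 1 / (1 + 0.4898) = 0.6712.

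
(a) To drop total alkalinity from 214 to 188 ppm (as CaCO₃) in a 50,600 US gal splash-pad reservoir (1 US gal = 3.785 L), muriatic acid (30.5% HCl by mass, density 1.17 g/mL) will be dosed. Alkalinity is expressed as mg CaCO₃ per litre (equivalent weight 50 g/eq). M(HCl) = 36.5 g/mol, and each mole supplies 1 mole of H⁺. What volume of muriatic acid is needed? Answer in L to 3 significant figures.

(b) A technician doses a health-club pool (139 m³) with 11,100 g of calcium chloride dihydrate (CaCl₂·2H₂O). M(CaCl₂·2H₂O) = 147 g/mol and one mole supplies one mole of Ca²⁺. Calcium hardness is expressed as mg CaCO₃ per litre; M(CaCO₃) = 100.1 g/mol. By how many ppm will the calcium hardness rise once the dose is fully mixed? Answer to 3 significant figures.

(a) 10.2 L; (b) 54.4 ppm

(a) Volume: 50,600 US gal × 3.785 L/gal = 191,521 L.
(a) Alkalinity to neutralize: (214 − 188) = 26 mg/L as CaCO₃ × 191,521 L = 4980 g as CaCO₃.
(a) Equivalents of H⁺ required: 4980 ÷ 50 g/eq = 99.59 eq = 99.59 mol HCl.
(a) Mass of HCl: 99.59 × 36.5 = 3635 g.
(a) Mass of 30.5% solution: 3635 / 0.305 = 11,920 g.
(a) Volume: 11,920 g ÷ 1.17 g/mL = 10,190 mL.

(b) Volume: 139 m³ = 139,000 L.
(b) Moles of Ca²⁺: 11,100 g ÷ 147 g/mol = 75.51 mol.
(b) As CaCO₃: 75.51 mol × 100.1 g/mol = 7559 g.
(b) Rise: 7559 g / 139,000 L × 1000 = 54.38 mg/L.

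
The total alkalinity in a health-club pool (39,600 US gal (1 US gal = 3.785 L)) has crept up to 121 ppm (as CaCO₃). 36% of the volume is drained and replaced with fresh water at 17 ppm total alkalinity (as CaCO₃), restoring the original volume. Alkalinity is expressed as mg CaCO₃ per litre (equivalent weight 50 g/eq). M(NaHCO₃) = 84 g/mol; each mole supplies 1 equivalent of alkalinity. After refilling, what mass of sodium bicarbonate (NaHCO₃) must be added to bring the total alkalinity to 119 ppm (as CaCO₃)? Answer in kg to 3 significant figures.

Volume: 39,600 US gal × 3.785 L/gal = 149,886 L.
After draining 36% and refilling: 121 × 0.64 + 17 × 0.36 = 83.56 ppm.
Deficit to target: 119 − 83.56 = 35.44 mg/L.
As CaCO₃: 35.44 mg/L × 149,886 L = 5312 g; ÷ 50 g/eq ÷ 1 = 106.2 mol NaHCO₃.
Mass: 106.2 × 84 = 8924 g.

8.92 kg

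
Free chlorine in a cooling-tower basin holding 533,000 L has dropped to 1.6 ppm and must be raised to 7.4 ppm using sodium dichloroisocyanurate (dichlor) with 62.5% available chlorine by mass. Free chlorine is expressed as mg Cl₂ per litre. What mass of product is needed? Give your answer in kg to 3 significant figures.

Chlorine deficit: 7.4 − 1.6 = 5.8 ppm = 5.8 mg/L as Cl₂.
Cl₂ equivalent needed: 5.8 mg/L × 533,000 L = 3,091,000 mg = 3091 g.
Product at 62.5% available chlorine: 3091 / 0.625 = 4946 g.

4.95 kg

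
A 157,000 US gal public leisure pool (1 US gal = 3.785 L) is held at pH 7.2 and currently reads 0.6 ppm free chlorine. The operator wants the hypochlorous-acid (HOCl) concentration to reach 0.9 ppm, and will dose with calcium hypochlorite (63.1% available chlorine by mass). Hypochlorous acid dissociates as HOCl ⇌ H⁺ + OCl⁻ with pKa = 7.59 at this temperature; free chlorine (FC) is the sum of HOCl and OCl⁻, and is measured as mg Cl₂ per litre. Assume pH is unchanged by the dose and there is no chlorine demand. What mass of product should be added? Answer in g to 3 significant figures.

Volume: 157,000 US gal × 3.785 L/gal = 594,245 L.
[OCl⁻]/[HOCl] = 10^(pH − pKa) = 10^(7.2 − 7.59) = 0.4074; fraction as HOCl = 1/(1 + 0.4074) = 0.7105.
Free chlorine required for 0.9 ppm HOCl: 0.9 / 0.7105 = 1.267 ppm.
FC to add: 1.267 − 0.6 = 0.6666 mg/L as Cl₂.
Cl₂ equivalent: 0.6666 mg/L × 594,245 L = 396.1 g.
Product at 63.1% available Cl: 396.1 / 0.631 = 627.8 g.

628 g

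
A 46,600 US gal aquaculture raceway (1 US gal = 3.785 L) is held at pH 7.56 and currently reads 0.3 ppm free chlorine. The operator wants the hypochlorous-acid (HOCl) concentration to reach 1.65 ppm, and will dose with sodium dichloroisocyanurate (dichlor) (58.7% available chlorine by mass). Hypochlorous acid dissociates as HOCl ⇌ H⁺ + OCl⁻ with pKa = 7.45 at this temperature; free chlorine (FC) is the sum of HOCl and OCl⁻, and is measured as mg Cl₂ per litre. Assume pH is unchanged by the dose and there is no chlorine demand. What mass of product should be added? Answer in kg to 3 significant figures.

Volume: 46,600 US gal × 3.785 L/gal = 176,381 L.
[OCl⁻]/[HOCl] = 10^(pH − pKa) = 10^(7.56 − 7.45) = 1.288; fraction as HOCl = 1/(1 + 1.288) = 0.437.
Free chlorine required for 1.65 ppm HOCl: 1.65 / 0.437 = 3.776 ppm.
FC to add: 3.776 − 0.3 = 3.476 mg/L as Cl₂.
Cl₂ equivalent: 3.476 mg/L × 176,381 L = 613 g.
Product at 58.7% available Cl: 613 / 0.587 = 1044 g.

1.04 kg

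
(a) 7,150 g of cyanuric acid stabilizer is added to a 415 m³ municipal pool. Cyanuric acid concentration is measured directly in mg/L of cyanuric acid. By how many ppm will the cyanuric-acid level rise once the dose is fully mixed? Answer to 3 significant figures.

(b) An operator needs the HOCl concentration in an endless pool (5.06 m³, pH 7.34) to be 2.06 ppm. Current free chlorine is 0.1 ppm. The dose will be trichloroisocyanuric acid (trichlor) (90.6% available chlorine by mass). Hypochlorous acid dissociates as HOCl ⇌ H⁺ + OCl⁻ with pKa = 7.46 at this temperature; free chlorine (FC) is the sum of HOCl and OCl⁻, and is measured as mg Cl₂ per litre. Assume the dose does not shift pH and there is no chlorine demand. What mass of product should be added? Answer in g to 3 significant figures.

(a) 17.2 ppm; (b) 19.7 g

(a) Volume: 415 m³ = 415,000 L.
(a) Rise: 7,150 g / 415,000 L × 1000 = 17.23 mg/L.

(b) Volume: 5.06 m³ = 5,060 L.
(b) [OCl⁻]/[HOCl] = 10^(pH − pKa) = 10^(7.34 − 7.46) = 0.7586; fraction as HOCl = 1/(1 + 0.7586) = 0.5686.
(b) Free chlorine required for 2.06 ppm HOCl: 2.06 / 0.5686 = 3.623 ppm.
(b) FC to add: 3.623 − 0.1 = 3.523 mg/L as Cl₂.
(b) Cl₂ equivalent: 3.523 mg/L × 5,060 L = 17.82 g.
(b) Product at 90.6% available Cl: 17.82 / 0.906 = 19.67 g.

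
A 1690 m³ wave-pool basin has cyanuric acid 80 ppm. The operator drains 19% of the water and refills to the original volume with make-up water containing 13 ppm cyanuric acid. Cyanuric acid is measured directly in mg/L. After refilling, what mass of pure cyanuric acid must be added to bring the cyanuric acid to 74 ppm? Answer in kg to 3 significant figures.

Volume: 1690 m³ = 1,690,000 L.
After draining 19% and refilling: 80 × 0.81 + 13 × 0.19 = 67.27 ppm.
Deficit to target: 74 − 67.27 = 6.73 mg/L.
Mass: 6.73 mg/L × 1,690,000 L = 11,370 g cyanuric acid.

11.4 kg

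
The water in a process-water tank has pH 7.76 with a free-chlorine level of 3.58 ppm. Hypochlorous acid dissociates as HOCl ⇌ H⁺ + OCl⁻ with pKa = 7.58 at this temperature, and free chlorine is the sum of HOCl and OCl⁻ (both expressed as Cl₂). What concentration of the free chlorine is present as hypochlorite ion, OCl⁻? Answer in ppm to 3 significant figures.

2.16 ppm

[OCl⁻]/[HOCl] = 10^(pH − pKa) = 10^(7.76 − 7.58) = 10^0.18 = 1.514.
Fraction as HOCl = 1 / (1 + 1.514) = 0.3978.
OCl⁻ = (1 − 0.3978) × 3.58 ppm = 2.156 ppm.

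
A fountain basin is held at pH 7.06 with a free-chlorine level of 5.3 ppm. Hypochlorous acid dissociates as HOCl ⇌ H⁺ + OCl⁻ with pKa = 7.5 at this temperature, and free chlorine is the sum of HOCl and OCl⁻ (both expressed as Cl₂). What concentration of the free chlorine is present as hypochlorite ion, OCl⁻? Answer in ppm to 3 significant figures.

[OCl⁻]/[HOCl] = 10^(pH − pKa) = 10^(7.06 − 7.5) = 10^-0.44 = 0.3631.
Fraction as HOCl = 1 / (1 + 0.3631) = 0.7336.
OCl⁻ = (1 − 0.7336) × 5.3 ppm = 1.412 ppm.

1.41 ppm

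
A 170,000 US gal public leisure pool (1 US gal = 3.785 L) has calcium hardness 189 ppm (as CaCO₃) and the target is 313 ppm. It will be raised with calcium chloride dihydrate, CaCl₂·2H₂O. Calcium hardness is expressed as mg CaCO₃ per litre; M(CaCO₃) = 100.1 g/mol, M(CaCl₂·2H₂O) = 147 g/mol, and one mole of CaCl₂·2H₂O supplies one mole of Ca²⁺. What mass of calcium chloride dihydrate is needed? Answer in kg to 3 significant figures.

Volume: 170,000 US gal × 3.785 L/gal = 643,450 L.
Hardness to add: (313 − 189) = 124 mg/L as CaCO₃ × 643,450 L = 79,790 g as CaCO₃.
Moles of Ca²⁺ (1 mol Ca²⁺ ≡ 1 mol CaCO₃): 79,790 / 100.1 g/mol = 797.1 mol.
Mass of CaCl₂·2H₂O: 797.1 × 147 = 117,200 g.

117 kg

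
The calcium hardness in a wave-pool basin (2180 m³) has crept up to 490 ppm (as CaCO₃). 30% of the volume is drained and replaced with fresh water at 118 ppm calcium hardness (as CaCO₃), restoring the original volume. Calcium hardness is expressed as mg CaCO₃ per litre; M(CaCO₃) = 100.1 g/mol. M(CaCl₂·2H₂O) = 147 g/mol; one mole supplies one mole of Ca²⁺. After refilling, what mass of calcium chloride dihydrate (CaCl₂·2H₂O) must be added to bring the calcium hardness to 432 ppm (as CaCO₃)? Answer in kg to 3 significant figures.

172 kg

Volume: 2180 m³ = 2,180,000 L.
After draining 30% and refilling: 490 × 0.70 + 118 × 0.30 = 378.4 ppm.
Deficit to target: 432 − 378.4 = 53.6 mg/L.
As CaCO₃: 53.6 mg/L × 2,180,000 L = 116,800 g; ÷ 100.1 = 1167 mol Ca²⁺.
Mass: 1167 × 147 = 171,600 g.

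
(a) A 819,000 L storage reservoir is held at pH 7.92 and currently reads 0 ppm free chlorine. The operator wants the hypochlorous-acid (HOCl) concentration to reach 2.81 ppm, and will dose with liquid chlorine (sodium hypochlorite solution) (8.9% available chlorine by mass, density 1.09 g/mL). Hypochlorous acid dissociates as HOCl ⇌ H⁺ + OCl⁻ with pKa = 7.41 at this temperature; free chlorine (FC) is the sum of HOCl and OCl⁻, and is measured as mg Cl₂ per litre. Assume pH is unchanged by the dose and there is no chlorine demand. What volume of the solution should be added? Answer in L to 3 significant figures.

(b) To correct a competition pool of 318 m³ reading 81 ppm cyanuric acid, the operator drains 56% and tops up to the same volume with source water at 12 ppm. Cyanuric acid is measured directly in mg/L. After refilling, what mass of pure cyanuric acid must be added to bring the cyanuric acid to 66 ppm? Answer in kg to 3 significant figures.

(a) 100 L; (b) 7.52 kg

(a) [OCl⁻]/[HOCl] = 10^(pH − pKa) = 10^(7.92 − 7.41) = 3.236; fraction as HOCl = 1/(1 + 3.236) = 0.2361.
(a) Free chlorine required for 2.81 ppm HOCl: 2.81 / 0.2361 = 11.9 ppm.
(a) FC to add: 11.9 − 0 = 11.9 mg/L as Cl₂.
(a) Cl₂ equivalent: 11.9 mg/L × 819,000 L = 9749 g.
(a) Product at 8.9% available Cl: 9749 / 0.089 = 109,500 g.
(a) Volume: 109,500 g ÷ 1.09 g/mL = 100,500 mL.

(b) Volume: 318 m³ = 318,000 L.
(b) After draining 56% and refilling: 81 × 0.44 + 12 × 0.56 = 42.36 ppm.
(b) Deficit to target: 66 − 42.36 = 23.64 mg/L.
(b) Mass: 23.64 mg/L × 318,000 L = 7518 g cyanuric acid.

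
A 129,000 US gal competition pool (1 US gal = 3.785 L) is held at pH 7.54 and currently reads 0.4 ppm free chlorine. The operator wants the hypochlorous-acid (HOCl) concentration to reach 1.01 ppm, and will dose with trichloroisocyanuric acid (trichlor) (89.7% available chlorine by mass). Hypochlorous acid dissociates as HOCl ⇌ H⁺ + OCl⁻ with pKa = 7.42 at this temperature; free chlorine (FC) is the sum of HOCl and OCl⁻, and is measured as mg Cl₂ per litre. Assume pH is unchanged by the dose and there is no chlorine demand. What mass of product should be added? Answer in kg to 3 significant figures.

1.06 kg

Volume: 129,000 US gal × 3.785 L/gal = 488,265 L.
[OCl⁻]/[HOCl] = 10^(pH − pKa) = 10^(7.54 − 7.42) = 1.318; fraction as HOCl = 1/(1 + 1.318) = 0.4314.
Free chlorine required for 1.01 ppm HOCl: 1.01 / 0.4314 = 2.341 ppm.
FC to add: 2.341 − 0.4 = 1.941 mg/L as Cl₂.
Cl₂ equivalent: 1.941 mg/L × 488,265 L = 947.9 g.
Product at 89.7% available Cl: 947.9 / 0.897 = 1057 g.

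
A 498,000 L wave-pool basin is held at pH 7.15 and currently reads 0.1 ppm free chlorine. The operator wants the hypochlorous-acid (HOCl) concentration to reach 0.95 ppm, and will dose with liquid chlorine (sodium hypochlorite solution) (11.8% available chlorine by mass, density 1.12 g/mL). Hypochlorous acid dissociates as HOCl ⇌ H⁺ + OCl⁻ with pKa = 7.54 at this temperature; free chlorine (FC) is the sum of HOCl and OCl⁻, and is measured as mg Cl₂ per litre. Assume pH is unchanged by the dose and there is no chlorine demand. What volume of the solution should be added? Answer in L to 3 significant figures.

4.66 L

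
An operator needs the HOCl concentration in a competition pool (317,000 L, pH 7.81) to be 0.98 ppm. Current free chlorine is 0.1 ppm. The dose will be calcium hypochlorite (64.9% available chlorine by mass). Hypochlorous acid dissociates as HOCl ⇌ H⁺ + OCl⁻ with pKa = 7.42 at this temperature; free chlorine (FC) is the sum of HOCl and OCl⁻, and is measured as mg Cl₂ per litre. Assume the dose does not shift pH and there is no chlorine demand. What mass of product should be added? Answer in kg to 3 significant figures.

1.60 kg

[OCl⁻]/[HOCl] = 10^(pH − pKa) = 10^(7.81 − 7.42) = 2.455; fraction as HOCl = 1/(1 + 2.455) = 0.2895.
Free chlorine required for 0.98 ppm HOCl: 0.98 / 0.2895 = 3.386 ppm.
FC to add: 3.386 − 0.1 = 3.286 mg/L as Cl₂.
Cl₂ equivalent: 3.286 mg/L × 317,000 L = 1042 g.
Product at 64.9% available Cl: 1042 / 0.649 = 1605 g.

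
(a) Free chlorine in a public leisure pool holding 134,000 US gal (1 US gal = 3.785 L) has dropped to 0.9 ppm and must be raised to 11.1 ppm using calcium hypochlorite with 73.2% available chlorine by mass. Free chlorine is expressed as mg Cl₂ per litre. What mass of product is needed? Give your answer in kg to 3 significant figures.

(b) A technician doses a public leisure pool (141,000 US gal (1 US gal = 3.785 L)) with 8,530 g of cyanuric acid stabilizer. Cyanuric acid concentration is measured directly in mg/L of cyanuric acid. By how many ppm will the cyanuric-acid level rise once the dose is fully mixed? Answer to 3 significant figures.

(a) Volume: 134,000 US gal × 3.785 L/gal = 507,190 L.
(a) Chlorine deficit: 11.1 − 0.9 = 10.2 ppm = 10.2 mg/L as Cl₂.
(a) Cl₂ equivalent needed: 10.2 mg/L × 507,190 L = 5,173,000 mg = 5173 g.
(a) Product at 73.2% available chlorine: 5173 / 0.732 = 7067 g.

(b) Volume: 141,000 US gal × 3.785 L/gal = 533,685 L.
(b) Rise: 8,530 g / 533,685 L × 1000 = 15.98 mg/L.

(a) 7.07 kg; (b) 16.0 ppm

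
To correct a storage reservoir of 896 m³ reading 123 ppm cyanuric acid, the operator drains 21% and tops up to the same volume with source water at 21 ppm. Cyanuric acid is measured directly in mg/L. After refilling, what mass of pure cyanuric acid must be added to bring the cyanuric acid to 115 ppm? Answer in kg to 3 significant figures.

12.0 kg

Volume: 896 m³ = 896,000 L.
After draining 21% and refilling: 123 × 0.79 + 21 × 0.21 = 101.58 ppm.
Deficit to target: 115 − 101.58 = 13.42 mg/L.
Mass: 13.42 mg/L × 896,000 L = 12,020 g cyanuric acid.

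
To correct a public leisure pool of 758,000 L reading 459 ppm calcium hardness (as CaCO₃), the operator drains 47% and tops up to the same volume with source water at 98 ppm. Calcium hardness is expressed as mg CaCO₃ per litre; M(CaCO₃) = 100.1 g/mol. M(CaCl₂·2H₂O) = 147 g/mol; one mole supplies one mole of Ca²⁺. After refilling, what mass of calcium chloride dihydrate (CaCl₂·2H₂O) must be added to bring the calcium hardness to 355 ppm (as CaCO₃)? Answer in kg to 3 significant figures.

73.1 kg

After draining 47% and refilling: 459 × 0.53 + 98 × 0.47 = 289.33 ppm.
Deficit to target: 355 − 289.33 = 65.67 mg/L.
As CaCO₃: 65.67 mg/L × 758,000 L = 49,780 g; ÷ 100.1 = 497.3 mol Ca²⁺.
Mass: 497.3 × 147 = 73,100 g.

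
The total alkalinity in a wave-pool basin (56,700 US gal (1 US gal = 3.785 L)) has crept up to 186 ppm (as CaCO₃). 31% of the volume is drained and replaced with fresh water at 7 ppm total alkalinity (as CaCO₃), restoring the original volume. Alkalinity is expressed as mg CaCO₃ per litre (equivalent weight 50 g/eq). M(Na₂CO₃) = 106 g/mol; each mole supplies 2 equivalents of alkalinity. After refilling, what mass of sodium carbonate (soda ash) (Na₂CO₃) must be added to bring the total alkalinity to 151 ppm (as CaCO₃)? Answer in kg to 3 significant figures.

Volume: 56,700 US gal × 3.785 L/gal = 214,610 L.
After draining 31% and refilling: 186 × 0.69 + 7 × 0.31 = 130.51 ppm.
Deficit to target: 151 − 130.51 = 20.49 mg/L.
As CaCO₃: 20.49 mg/L × 214,610 L = 4397 g; ÷ 50 g/eq ÷ 2 = 43.97 mol Na₂CO₃.
Mass: 43.97 × 106 = 4661 g.

4.66 kg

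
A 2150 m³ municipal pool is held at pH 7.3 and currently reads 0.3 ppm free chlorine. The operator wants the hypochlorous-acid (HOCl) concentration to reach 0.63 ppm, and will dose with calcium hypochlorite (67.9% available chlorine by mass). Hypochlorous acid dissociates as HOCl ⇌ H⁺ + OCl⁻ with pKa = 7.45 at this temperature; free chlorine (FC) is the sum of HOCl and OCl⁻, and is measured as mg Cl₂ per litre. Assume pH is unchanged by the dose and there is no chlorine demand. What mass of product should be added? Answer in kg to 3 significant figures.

Volume: 2150 m³ = 2,150,000 L.
[OCl⁻]/[HOCl] = 10^(pH − pKa) = 10^(7.3 − 7.45) = 0.7079; fraction as HOCl = 1/(1 + 0.7079) = 0.5855.
Free chlorine required for 0.63 ppm HOCl: 0.63 / 0.5855 = 1.076 ppm.
FC to add: 1.076 − 0.3 = 0.776 mg/L as Cl₂.
Cl₂ equivalent: 0.776 mg/L × 2,150,000 L = 1668 g.
Product at 67.9% available Cl: 1668 / 0.679 = 2457 g.

2.46 kg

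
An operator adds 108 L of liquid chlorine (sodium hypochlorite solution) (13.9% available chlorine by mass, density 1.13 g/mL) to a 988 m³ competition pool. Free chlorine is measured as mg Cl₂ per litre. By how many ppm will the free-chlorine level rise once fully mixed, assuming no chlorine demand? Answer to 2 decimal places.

Volume: 988 m³ = 988,000 L.
Mass of solution: 108 L × 1000 mL/L × 1.13 g/mL = 122,000 g.
Available chlorine delivered: 122,000 g × 0.139 = 16,960 g as Cl₂.
Concentration rise: 16,960 g / 988,000 L = 17.17 mg/L = 17.17 ppm.

17.17 ppm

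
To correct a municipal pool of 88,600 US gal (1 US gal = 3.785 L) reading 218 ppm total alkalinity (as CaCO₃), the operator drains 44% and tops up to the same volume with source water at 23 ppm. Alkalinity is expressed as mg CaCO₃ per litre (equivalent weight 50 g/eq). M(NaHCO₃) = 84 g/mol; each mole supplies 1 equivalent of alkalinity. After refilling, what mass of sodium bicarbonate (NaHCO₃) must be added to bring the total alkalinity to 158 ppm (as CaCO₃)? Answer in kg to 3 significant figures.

14.5 kg

Volume: 88,600 US gal × 3.785 L/gal = 335,351 L.
After draining 44% and refilling: 218 × 0.56 + 23 × 0.44 = 132.2 ppm.
Deficit to target: 158 − 132.2 = 25.8 mg/L.
As CaCO₃: 25.8 mg/L × 335,351 L = 8652 g; ÷ 50 g/eq ÷ 1 = 173 mol NaHCO₃.
Mass: 173 × 84 = 14,540 g.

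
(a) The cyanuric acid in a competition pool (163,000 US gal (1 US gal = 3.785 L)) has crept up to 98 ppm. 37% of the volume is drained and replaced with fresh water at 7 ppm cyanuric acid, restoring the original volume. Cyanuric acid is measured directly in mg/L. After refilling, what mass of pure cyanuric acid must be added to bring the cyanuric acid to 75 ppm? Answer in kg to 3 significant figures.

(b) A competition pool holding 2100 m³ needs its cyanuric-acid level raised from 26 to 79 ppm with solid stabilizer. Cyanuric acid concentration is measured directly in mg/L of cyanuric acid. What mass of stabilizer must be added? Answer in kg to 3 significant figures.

(a) Volume: 163,000 US gal × 3.785 L/gal = 616,955 L.
(a) After draining 37% and refilling: 98 × 0.63 + 7 × 0.37 = 64.33 ppm.
(a) Deficit to target: 75 − 64.33 = 10.67 mg/L.
(a) Mass: 10.67 mg/L × 616,955 L = 6583 g cyanuric acid.

(b) Volume: 2100 m³ = 2,100,000 L.
(b) CYA to add: (79 − 26) = 53 mg/L × 2,100,000 L = 111,300 g cyanuric acid.

(a) 6.58 kg; (b) 111 kg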